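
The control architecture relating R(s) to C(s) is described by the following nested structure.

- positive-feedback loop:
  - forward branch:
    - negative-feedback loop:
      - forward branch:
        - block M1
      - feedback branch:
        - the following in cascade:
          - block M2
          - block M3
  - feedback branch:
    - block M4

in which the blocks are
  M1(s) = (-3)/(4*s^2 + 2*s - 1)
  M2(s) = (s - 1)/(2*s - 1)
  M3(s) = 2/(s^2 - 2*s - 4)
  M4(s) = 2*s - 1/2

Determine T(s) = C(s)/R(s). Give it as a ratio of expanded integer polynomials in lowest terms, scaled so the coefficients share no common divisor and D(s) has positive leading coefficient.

[1] combine M2, M3 in series; result (2*s - 2)/(2*s^3 - 5*s^2 - 6*s + 4)
[2] close the feedback loop around M1, (M2*M3); result (-6*s^3 + 15*s^2 + 18*s - 12)/(8*s^5 - 16*s^4 - 36*s^3 + 9*s^2 + 8*s + 2)
[3] feedback reduction of [M1/(1+M1*(M2*M3))], M4 - this is the overall T(s), already in the required normalized form

Final answer: (-12*s^3 + 30*s^2 + 36*s - 24)/(16*s^5 - 8*s^4 - 138*s^3 - 39*s^2 + 82*s - 8)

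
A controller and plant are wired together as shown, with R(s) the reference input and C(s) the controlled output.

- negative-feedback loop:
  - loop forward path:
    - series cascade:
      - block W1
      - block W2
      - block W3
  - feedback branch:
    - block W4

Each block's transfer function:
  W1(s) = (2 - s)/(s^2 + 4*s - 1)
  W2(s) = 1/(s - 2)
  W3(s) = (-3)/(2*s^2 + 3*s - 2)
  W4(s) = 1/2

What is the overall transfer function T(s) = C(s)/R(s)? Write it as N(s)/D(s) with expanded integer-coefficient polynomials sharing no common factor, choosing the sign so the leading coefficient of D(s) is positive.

Step 1. cascade W1, W2, W3, giving 3/(2*s^4 + 11*s^3 + 8*s^2 - 11*s + 2)
Step 2. close the feedback loop around (W1*W2*W3), W4, giving the overall T(s)

Answer: 6/(4*s^4 + 22*s^3 + 16*s^2 - 22*s + 7)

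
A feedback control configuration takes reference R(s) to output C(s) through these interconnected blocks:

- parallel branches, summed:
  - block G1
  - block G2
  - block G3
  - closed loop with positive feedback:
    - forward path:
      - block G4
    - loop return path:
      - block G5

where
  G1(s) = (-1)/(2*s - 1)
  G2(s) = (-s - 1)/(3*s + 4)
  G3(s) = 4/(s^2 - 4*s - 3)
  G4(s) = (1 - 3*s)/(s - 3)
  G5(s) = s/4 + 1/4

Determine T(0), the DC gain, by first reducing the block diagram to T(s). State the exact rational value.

Step 1: feedback reduction of G4, G5 = (4 - 12*s)/(3*s^2 + 6*s - 13)
Step 2: sum the parallel branches G1, G2, G3, [G4/(1-G4*G5)] = (-6*s^6 - 72*s^5 + 431*s^4 + 766*s^3 - 496*s^2 - 754*s + 139)/(18*s^6 - 21*s^5 - 318*s^4 - 2*s^3 + 588*s^2 + 59*s - 156)
The step-2 result is T(s). Setting s = 0: T(0) = 139/(-156) = -139/156.

Answer: -139/156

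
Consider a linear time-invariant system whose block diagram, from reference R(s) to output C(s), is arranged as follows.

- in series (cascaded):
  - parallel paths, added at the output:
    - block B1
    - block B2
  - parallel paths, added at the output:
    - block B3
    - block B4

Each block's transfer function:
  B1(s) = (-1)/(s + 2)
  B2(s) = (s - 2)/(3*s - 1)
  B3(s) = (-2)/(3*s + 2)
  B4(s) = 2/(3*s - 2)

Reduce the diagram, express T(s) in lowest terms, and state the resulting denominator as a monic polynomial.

Step 1. reduce the parallel group B1, B2 = (s^2 - 3*s - 3)/(3*s^2 + 5*s - 2)
Step 2. add B3, B4 (parallel) = 8/(9*s^2 - 4)
Step 3. combine (B1+B2), (B3+B4) in series = (8*s^2 - 24*s - 24)/(27*s^4 + 45*s^3 - 30*s^2 - 20*s + 8)
No further cancellation is possible in the step-3 result, so that is T(s). Its denominator becomes monic after dividing by the leading coefficient 27.

Final answer: s^4 + 5*s^3/3 - 10*s^2/9 - 20*s/27 + 8/27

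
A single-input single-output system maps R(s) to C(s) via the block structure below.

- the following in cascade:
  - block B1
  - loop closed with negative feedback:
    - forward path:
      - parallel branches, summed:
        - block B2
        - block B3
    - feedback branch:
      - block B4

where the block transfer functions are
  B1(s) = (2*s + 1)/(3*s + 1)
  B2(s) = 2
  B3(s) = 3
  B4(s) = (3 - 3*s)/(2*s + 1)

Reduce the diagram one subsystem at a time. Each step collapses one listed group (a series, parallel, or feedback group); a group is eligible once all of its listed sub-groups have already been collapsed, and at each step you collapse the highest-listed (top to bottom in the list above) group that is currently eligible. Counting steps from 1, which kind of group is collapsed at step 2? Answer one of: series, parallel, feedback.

Reducing step by step:

Step 1: reduce the parallel group B2, B3
Step 2: reduce the feedback loop with forward (B2+B3) and return B4
Step 3: multiply B1, [(B2+B3)/(1+(B2+B3)*B4)] (series)
At step 2 the group reduced is feedback.

Answer: feedback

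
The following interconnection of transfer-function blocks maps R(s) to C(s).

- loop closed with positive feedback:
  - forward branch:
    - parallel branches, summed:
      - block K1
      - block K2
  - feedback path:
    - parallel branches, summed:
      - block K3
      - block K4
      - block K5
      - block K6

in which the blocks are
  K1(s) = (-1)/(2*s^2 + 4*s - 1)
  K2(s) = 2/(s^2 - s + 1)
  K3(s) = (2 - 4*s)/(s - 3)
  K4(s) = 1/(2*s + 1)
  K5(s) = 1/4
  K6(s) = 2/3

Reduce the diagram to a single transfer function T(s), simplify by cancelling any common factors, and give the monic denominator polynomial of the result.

Step 1 - add K1, K2 (parallel): (3*s^2 + 9*s - 3)/(2*s^4 + 2*s^3 - 3*s^2 + 5*s - 1)
Step 2 - combine K3, K4, K5, K6 in parallel: (-74*s^2 - 43*s - 45)/(24*s^2 - 60*s - 36)
Step 3 - feedback reduction of (K1+K2), (K3+K4+K5+K6): (24*s^4 + 12*s^3 - 240*s^2 - 48*s + 36)/(16*s^6 - 24*s^5 - 14*s^4 + 341*s^3 + 28*s^2 + 52*s - 33)
No further cancellation is possible in the step-3 result, so that is T(s). Its denominator becomes monic after dividing by the leading coefficient 16.

Answer: s^6 - 3*s^5/2 - 7*s^4/8 + 341*s^3/16 + 7*s^2/4 + 13*s/4 - 33/16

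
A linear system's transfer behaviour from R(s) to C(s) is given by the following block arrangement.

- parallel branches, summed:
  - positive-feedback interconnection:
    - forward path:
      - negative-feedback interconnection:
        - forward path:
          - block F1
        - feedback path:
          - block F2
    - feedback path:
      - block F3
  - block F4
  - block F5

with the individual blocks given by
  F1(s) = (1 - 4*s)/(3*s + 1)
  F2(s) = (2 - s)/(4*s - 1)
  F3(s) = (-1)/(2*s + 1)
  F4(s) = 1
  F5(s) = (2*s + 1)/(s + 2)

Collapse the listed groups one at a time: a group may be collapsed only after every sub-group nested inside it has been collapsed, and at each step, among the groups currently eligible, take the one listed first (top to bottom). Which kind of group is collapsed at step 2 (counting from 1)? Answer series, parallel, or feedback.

Reducing step by step:

Step 1: apply the feedback formula to F1, F2
Step 2: reduce the feedback loop with forward [F1/(1+F1*F2)] and return F3
Step 3: combine [[F1/(1+F1*F2)]/(1-[F1/(1+F1*F2)]*F3)], F4, F5 in parallel
The group at step 2 is a feedback group.

Answer: feedback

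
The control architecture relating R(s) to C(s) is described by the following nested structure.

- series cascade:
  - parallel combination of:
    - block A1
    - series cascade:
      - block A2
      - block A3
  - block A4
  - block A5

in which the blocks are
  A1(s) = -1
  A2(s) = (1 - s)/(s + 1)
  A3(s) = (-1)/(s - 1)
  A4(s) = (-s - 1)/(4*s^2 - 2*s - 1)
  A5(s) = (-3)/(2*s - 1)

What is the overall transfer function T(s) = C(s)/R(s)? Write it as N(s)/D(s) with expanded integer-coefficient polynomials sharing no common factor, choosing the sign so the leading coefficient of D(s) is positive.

Step 1 - combine A2, A3 in series = 1/(s + 1)
Step 2 - sum the parallel branches A1, (A2*A3) = (-s)/(s + 1)
Step 3 - multiply (A1+(A2*A3)), A4, A5 (series): this yields T(s), and no further normalization is needed

Therefore the answer is (-3*s)/(8*s^3 - 8*s^2 + 1).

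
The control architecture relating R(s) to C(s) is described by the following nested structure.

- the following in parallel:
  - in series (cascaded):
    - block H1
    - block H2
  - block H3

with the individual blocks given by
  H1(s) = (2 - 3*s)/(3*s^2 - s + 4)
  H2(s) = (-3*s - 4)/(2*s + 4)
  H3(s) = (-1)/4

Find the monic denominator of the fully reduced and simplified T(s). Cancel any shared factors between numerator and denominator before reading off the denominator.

Reducing step by step:

Step 1 - multiply H1, H2 (series) gives (9*s^2 + 6*s - 8)/(6*s^3 + 10*s^2 + 4*s + 16)
Step 2 - parallel reduction of (H1*H2), H3 gives (-3*s^3 + 13*s^2 + 10*s - 24)/(12*s^3 + 20*s^2 + 8*s + 32)
That last expression is T(s), already simplified. Scaling its denominator by 1/12 (the reciprocal of the leading coefficient) yields the monic denominator.

Answer: s^3 + 5*s^2/3 + 2*s/3 + 8/3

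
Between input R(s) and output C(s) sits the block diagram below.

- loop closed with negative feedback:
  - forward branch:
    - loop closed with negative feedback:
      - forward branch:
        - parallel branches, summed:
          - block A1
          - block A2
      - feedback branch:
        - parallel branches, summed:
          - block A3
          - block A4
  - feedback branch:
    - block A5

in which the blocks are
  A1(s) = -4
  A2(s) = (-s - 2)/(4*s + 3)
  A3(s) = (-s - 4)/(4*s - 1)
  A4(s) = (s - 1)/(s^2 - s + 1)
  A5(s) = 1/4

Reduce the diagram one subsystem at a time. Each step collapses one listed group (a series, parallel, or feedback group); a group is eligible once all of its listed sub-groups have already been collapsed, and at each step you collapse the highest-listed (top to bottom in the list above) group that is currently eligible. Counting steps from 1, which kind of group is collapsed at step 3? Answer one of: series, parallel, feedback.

Answer: feedback

Working:
Step 1: parallel reduction of A1, A2
Step 2: add A3, A4 (parallel)
Step 3: collapse the loop ((A1+A2) forward, (A3+A4) return)
Step 4: reduce the feedback loop with forward [(A1+A2)/(1+(A1+A2)*(A3+A4))] and return A5
Step 3 collapses a feedback group.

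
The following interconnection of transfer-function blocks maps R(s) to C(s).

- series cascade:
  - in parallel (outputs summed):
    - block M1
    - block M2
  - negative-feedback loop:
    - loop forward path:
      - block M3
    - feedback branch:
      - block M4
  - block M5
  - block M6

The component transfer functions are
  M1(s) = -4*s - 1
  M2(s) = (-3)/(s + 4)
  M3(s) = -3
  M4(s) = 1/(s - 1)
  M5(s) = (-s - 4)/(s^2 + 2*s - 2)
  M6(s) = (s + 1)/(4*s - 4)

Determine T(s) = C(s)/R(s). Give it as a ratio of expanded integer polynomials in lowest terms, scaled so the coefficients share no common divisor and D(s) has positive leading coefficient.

[1] parallel reduction of M1, M2 = (-4*s^2 - 17*s - 7)/(s + 4)
[2] collapse the loop (M3 forward, M4 return) = (3 - 3*s)/(s - 4)
[3] cascade (M1+M2), [M3/(1+M3*M4)], M5, M6: this yields T(s), and no further normalization is needed

Therefore the answer is (-12*s^3 - 63*s^2 - 72*s - 21)/(4*s^3 - 8*s^2 - 40*s + 32).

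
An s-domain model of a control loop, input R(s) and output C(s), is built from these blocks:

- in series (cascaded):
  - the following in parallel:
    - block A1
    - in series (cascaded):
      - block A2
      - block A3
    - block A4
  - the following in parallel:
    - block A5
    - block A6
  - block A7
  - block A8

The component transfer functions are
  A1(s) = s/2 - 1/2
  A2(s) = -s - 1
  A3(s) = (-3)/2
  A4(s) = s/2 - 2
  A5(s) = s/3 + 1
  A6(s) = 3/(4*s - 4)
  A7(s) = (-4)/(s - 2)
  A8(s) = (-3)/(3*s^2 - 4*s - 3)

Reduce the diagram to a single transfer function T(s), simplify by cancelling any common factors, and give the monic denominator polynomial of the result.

Reducing step by step:

Step 1: cascade A2, A3: 3*s/2 + 3/2
Step 2: combine A1, (A2*A3), A4 in parallel: 5*s/2 - 1
Step 3: add A5, A6 (parallel): (4*s^2 + 8*s - 3)/(12*s - 12)
Step 4: reduce the series chain (A1+(A2*A3)+A4), (A5+A6), A7, A8: (20*s^3 + 32*s^2 - 31*s + 6)/(6*s^4 - 26*s^3 + 30*s^2 + 2*s - 12)
T(s) is the step-4 result (common factors already cancelled). Leading coefficient of the denominator: 6. Divide through by 6 for the monic polynomial.

Answer: s^4 - 13*s^3/3 + 5*s^2 + s/3 - 2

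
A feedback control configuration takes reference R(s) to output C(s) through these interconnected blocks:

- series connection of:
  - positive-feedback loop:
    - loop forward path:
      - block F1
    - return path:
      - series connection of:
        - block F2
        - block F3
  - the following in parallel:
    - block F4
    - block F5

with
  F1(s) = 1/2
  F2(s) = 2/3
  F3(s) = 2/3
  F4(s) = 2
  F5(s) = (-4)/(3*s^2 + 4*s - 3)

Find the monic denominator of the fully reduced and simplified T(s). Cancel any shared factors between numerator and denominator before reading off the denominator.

The answer is s^2 + 4*s/3 - 1.

Reasoning:
Step 1 - reduce the series chain F2, F3, giving 4/9
Step 2 - apply the feedback formula to F1, (F2*F3), giving 9/14
Step 3 - add F4, F5 (parallel), giving (6*s^2 + 8*s - 10)/(3*s^2 + 4*s - 3)
Step 4 - multiply [F1/(1-F1*(F2*F3))], (F4+F5) (series), giving (27*s^2 + 36*s - 45)/(21*s^2 + 28*s - 21)
Step 4 gives the fully reduced T(s), with no common factor left to cancel. The denominator's leading coefficient is 21, so divide each of its coefficients by 21 to get the monic form.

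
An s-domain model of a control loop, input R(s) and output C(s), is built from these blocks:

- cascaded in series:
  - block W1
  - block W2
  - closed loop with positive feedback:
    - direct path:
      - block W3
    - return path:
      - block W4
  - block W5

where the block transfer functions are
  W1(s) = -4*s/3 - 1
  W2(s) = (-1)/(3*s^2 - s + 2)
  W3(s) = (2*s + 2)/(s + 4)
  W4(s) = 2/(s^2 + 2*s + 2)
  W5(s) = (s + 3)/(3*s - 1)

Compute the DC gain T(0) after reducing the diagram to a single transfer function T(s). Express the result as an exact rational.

(1) close the feedback loop around W3, W4, giving (2*s^3 + 6*s^2 + 8*s + 4)/(s^3 + 6*s^2 + 6*s + 4)
(2) multiply W1, W2, [W3/(1-W3*W4)], W5 (series), giving (8*s^5 + 54*s^4 + 140*s^3 + 190*s^2 + 132*s + 36)/(27*s^6 + 144*s^5 + 75*s^4 + 120*s^3 + 18*s^2 + 48*s - 24)
That last expression is T(s); at s = 0 only the constant terms survive, so T(0) = 36/(-24) = -3/2.

Hence the answer: -3/2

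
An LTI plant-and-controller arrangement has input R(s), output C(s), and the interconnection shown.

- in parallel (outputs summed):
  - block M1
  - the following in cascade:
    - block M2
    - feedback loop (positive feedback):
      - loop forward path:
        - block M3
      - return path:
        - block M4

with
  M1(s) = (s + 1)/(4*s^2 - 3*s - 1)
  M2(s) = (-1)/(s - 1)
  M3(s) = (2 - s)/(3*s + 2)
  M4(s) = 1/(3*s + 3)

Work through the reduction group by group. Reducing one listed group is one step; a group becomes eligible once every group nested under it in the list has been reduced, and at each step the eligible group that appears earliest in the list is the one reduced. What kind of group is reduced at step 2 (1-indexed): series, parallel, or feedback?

[1] close the feedback loop around M3, M4
[2] cascade M2, [M3/(1-M3*M4)]
[3] add M1, (M2*[M3/(1-M3*M4)]) (parallel)
So the answer for step 2 is series.

Answer: series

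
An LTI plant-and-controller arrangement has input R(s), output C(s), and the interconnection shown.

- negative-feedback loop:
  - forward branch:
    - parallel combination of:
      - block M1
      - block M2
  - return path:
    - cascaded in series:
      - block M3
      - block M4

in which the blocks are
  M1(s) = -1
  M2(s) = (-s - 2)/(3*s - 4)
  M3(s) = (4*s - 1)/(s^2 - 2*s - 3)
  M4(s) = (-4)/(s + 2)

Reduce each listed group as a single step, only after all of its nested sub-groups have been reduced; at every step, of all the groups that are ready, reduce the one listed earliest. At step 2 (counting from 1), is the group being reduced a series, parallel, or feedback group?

[1] sum the parallel branches M1, M2
[2] cascade M3, M4
[3] apply the feedback formula to (M1+M2), (M3*M4)
Step 2: series.

Hence the answer: series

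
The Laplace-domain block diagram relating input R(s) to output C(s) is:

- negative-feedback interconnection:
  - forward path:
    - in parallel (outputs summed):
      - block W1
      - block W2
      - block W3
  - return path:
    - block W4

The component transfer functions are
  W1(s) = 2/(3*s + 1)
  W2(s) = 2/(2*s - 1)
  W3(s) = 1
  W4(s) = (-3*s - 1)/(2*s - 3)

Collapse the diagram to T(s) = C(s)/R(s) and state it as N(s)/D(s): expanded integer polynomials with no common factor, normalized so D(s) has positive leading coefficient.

The answer is (-12*s^3 + 29*s - 3)/(6*s^3 + 53*s^2 + 5*s - 4).

Reasoning:
Step 1: add W1, W2, W3 (parallel) = (6*s^2 + 9*s - 1)/(6*s^2 - s - 1)
Step 2: apply the feedback formula to (W1+W2+W3), W4, giving the overall T(s)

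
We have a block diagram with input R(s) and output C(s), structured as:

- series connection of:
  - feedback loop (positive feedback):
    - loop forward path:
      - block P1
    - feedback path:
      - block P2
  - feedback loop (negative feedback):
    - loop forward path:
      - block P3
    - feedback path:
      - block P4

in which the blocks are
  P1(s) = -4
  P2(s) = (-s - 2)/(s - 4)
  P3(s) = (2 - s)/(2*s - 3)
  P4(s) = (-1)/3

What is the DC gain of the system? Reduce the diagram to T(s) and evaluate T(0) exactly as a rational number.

The answer is 8/11.

Reasoning:
Step 1: feedback reduction of P1, P2 = (4*s - 16)/(3*s + 12)
Step 2: apply the feedback formula to P3, P4 = (6 - 3*s)/(7*s - 11)
Step 3: series reduction of [P1/(1-P1*P2)], [P3/(1+P3*P4)] = (-4*s^2 + 24*s - 32)/(7*s^2 + 17*s - 44)
DC gain: substitute s = 0 into T(s) from step 3: T(0) = -32/(-44) = 8/11.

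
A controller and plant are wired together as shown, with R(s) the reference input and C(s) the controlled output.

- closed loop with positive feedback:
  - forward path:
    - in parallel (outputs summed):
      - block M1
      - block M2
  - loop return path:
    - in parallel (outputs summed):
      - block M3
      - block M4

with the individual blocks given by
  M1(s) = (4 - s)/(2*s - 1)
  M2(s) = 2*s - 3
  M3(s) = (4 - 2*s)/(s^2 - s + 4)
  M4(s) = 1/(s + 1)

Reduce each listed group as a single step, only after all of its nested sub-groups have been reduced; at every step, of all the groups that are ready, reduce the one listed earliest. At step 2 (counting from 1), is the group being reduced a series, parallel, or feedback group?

Answer: parallel

Working:
Step 1. combine M1, M2 in parallel
Step 2. parallel reduction of M3, M4
Step 3. close the feedback loop around (M1+M2), (M3+M4)
The group at step 2 is a parallel group.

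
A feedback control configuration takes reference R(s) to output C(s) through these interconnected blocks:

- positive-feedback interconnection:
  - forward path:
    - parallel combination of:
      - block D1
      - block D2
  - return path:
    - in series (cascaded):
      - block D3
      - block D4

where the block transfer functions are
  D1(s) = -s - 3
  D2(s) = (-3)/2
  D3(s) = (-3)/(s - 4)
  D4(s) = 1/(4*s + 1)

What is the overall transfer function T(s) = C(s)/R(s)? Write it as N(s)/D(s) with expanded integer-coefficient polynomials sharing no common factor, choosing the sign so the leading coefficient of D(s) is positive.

Step 1 - reduce the parallel group D1, D2; result -s - 9/2
Step 2 - cascade D3, D4; result (-3)/(4*s^2 - 15*s - 4)
Step 3 - apply the feedback formula to (D1+D2), (D3*D4), which is the overall transfer function T(s) = C(s)/R(s) in lowest terms

Hence the answer: (-8*s^3 - 6*s^2 + 143*s + 36)/(8*s^2 - 36*s - 35)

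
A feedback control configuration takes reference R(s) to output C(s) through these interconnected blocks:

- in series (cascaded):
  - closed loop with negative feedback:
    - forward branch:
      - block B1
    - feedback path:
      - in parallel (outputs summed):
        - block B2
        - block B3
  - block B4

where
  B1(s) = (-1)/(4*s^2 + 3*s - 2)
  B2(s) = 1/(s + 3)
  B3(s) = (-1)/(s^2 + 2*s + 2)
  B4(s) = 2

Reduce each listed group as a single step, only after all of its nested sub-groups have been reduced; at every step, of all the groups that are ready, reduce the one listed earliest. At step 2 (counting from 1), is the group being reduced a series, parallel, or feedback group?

Reducing step by step:

(1) reduce the parallel group B2, B3
(2) close the feedback loop around B1, (B2+B3)
(3) cascade [B1/(1+B1*(B2+B3))], B4
So the answer for step 2 is feedback.

Answer: feedback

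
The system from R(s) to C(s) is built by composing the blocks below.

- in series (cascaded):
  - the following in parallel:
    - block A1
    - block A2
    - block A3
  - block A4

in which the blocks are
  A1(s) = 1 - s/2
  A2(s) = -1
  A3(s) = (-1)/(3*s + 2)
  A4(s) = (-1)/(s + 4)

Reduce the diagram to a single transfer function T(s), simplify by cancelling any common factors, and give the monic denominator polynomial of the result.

The answer is s^2 + 14*s/3 + 8/3.

Reasoning:
[1] reduce the parallel group A1, A2, A3: (-3*s^2 - 2*s - 2)/(6*s + 4)
[2] reduce the series chain (A1+A2+A3), A4: (3*s^2 + 2*s + 2)/(6*s^2 + 28*s + 16)
No further cancellation is possible in the step-2 result, so that is T(s). Its denominator becomes monic after dividing by the leading coefficient 6.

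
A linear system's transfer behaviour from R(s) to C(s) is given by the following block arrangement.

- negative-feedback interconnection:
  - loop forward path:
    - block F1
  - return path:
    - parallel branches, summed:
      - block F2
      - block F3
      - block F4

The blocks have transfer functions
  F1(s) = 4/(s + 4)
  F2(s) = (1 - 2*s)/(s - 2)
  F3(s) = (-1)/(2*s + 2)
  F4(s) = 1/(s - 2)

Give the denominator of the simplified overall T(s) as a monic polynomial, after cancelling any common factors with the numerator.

The answer is s^3 - 5*s^2 - 8*s + 4.

Reasoning:
(1) reduce the parallel group F2, F3, F4 = (-4*s^2 - s + 6)/(2*s^2 - 2*s - 4)
(2) feedback reduction of F1, (F2+F3+F4) = (4*s^2 - 4*s - 8)/(s^3 - 5*s^2 - 8*s + 4)
That last expression is T(s), already simplified, and its denominator is already monic.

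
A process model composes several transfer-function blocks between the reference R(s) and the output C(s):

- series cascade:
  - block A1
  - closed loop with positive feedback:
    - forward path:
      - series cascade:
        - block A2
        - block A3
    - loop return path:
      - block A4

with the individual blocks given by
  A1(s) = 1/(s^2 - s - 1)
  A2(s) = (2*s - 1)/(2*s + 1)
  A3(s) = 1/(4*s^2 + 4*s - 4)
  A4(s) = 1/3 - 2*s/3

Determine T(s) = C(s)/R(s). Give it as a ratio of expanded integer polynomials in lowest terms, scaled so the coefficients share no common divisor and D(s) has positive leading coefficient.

(1) reduce the series chain A2, A3 gives (2*s - 1)/(8*s^3 + 12*s^2 - 4*s - 4)
(2) collapse the loop ((A2*A3) forward, A4 return) gives (6*s - 3)/(24*s^3 + 40*s^2 - 16*s - 11)
(3) cascade A1, [(A2*A3)/(1-(A2*A3)*A4)] - this is the overall T(s), already in the required normalized form

Hence the answer: (6*s - 3)/(24*s^5 + 16*s^4 - 80*s^3 - 35*s^2 + 27*s + 11)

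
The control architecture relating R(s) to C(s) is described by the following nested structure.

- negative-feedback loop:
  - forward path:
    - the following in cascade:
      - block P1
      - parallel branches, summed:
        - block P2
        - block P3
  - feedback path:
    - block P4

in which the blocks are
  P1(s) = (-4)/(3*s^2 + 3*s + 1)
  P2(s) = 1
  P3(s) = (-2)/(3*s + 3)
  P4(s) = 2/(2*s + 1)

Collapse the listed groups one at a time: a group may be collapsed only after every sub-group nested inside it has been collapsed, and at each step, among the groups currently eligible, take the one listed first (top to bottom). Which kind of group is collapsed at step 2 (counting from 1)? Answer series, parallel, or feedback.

The answer is series.

Reasoning:
Step 1 - sum the parallel branches P2, P3
Step 2 - reduce the series chain P1, (P2+P3)
Step 3 - reduce the feedback loop with forward (P1*(P2+P3)) and return P4
At step 2 the group reduced is series.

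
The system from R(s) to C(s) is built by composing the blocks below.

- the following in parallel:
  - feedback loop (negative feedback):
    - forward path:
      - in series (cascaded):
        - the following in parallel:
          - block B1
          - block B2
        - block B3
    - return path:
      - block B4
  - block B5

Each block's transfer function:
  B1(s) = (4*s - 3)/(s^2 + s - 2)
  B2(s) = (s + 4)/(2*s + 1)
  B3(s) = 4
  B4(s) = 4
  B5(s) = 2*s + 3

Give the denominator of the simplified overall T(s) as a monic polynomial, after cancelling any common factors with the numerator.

1. add B1, B2 (parallel); result (s^3 + 13*s^2 - 11)/(2*s^3 + 3*s^2 - 3*s - 2)
2. cascade (B1+B2), B3; result (4*s^3 + 52*s^2 - 44)/(2*s^3 + 3*s^2 - 3*s - 2)
3. feedback reduction of ((B1+B2)*B3), B4; result (4*s^3 + 52*s^2 - 44)/(18*s^3 + 211*s^2 - 3*s - 178)
4. add [((B1+B2)*B3)/(1+((B1+B2)*B3)*B4)], B5 (parallel); result (36*s^4 + 480*s^3 + 679*s^2 - 365*s - 578)/(18*s^3 + 211*s^2 - 3*s - 178)
Step 4 gives the fully reduced T(s), with no common factor left to cancel. The denominator's leading coefficient is 18, so divide each of its coefficients by 18 to get the monic form.

Final answer: s^3 + 211*s^2/18 - s/6 - 89/9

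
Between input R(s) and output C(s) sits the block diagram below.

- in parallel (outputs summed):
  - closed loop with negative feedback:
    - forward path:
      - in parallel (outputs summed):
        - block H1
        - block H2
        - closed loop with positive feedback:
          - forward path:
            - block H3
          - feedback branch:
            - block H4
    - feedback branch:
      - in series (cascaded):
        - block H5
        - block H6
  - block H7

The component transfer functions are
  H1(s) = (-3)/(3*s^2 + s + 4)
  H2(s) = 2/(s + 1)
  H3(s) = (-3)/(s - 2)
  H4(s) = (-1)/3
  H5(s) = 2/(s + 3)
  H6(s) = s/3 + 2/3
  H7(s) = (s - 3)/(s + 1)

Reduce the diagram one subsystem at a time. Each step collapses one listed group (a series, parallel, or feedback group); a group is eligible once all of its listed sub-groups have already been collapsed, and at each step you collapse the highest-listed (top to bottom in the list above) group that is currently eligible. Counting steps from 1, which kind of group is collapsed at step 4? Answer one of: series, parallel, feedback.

The answer is feedback.

Reasoning:
Step 1 - reduce the feedback loop with forward H3 and return H4
Step 2 - add H1, H2, [H3/(1-H3*H4)] (parallel)
Step 3 - combine H5, H6 in series
Step 4 - close the feedback loop around (H1+H2+[H3/(1-H3*H4)]), (H5*H6)
Step 5 - parallel reduction of [(H1+H2+[H3/(1-H3*H4)])/(1+(H1+H2+[H3/(1-H3*H4)])*(H5*H6))], H7
Step 4 collapses a feedback group.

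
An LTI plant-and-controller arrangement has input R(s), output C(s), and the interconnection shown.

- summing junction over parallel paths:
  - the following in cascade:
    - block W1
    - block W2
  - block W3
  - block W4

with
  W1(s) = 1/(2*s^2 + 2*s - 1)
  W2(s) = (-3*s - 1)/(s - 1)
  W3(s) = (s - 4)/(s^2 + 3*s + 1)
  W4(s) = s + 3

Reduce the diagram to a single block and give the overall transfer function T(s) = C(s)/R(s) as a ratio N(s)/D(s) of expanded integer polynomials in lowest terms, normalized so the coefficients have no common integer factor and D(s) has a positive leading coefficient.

The answer is (2*s^6 + 12*s^5 + 19*s^4 - 22*s^3 - 37*s^2 + 8*s - 2)/(2*s^5 + 6*s^4 - s^3 - 8*s^2 + 1).

Reasoning:
Step 1: series reduction of W1, W2 gives (-3*s - 1)/(2*s^3 - 3*s + 1)
Step 2: sum the parallel branches (W1*W2), W3, W4, which is the overall transfer function T(s) = C(s)/R(s) in lowest terms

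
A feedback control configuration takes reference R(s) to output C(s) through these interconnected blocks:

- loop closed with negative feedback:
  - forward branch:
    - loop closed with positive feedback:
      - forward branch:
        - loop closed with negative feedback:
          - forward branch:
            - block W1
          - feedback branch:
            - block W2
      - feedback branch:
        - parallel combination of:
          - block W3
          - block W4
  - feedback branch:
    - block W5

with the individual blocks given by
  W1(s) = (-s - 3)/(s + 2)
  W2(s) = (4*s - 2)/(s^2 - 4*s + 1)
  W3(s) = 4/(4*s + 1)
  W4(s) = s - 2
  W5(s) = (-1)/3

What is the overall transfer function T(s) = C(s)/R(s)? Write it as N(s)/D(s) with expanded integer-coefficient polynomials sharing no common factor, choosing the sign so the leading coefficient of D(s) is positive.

Step 1. close the feedback loop around W1, W2; result (-s^3 + s^2 + 11*s - 3)/(s^3 - 6*s^2 - 17*s + 8)
Step 2. sum the parallel branches W3, W4; result (4*s^2 - 7*s + 2)/(4*s + 1)
Step 3. apply the feedback formula to [W1/(1+W1*W2)], (W3+W4); result (-4*s^4 + 3*s^3 + 45*s^2 - s - 3)/(4*s^5 - 7*s^4 - 58*s^3 + 13*s^2 - 28*s + 14)
Step 4. apply the feedback formula to [[W1/(1+W1*W2)]/(1-[W1/(1+W1*W2)]*(W3+W4))], W5 - this is the overall T(s), already in the required normalized form

Therefore the answer is (-12*s^4 + 9*s^3 + 135*s^2 - 3*s - 9)/(12*s^5 - 17*s^4 - 177*s^3 - 6*s^2 - 83*s + 45).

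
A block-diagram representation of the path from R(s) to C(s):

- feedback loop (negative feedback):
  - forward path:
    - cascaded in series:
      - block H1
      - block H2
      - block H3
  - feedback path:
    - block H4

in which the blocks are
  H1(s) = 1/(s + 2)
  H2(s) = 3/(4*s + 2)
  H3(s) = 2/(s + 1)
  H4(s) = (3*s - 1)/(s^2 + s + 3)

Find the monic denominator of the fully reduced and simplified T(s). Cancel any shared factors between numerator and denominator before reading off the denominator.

Step 1: series reduction of H1, H2, H3: 3/(2*s^3 + 7*s^2 + 7*s + 2)
Step 2: reduce the feedback loop with forward (H1*H2*H3) and return H4: (3*s^2 + 3*s + 9)/(2*s^5 + 9*s^4 + 20*s^3 + 30*s^2 + 32*s + 3)
Step 2 gives the fully reduced T(s), with no common factor left to cancel. The denominator's leading coefficient is 2, so divide each of its coefficients by 2 to get the monic form.

Hence the answer: s^5 + 9*s^4/2 + 10*s^3 + 15*s^2 + 16*s + 3/2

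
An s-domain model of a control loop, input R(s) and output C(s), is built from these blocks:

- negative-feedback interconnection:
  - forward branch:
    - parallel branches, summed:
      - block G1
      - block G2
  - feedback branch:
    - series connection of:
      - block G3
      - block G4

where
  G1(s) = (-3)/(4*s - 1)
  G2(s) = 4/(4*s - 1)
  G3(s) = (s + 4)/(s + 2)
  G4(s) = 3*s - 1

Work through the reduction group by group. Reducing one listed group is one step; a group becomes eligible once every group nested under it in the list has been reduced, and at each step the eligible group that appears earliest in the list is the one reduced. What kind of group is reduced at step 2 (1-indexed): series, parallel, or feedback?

Reducing step by step:

Step 1 - add G1, G2 (parallel)
Step 2 - series reduction of G3, G4
Step 3 - close the feedback loop around (G1+G2), (G3*G4)
Step 2 collapses a series group.

Answer: series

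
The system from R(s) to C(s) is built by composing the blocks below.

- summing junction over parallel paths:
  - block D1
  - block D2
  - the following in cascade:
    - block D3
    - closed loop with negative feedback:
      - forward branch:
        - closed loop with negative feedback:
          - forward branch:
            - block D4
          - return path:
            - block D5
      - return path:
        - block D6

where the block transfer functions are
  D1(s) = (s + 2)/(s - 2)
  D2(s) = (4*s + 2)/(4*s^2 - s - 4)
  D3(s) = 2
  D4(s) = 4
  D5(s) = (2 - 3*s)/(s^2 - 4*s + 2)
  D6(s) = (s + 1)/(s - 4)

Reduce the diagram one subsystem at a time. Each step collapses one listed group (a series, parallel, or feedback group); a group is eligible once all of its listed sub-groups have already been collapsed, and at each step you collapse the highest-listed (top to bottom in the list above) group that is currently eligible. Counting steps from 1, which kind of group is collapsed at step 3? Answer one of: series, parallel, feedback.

Step 1: collapse the loop (D4 forward, D5 return)
Step 2: feedback reduction of [D4/(1+D4*D5)], D6
Step 3: reduce the series chain D3, [[D4/(1+D4*D5)]/(1+[D4/(1+D4*D5)]*D6)]
Step 4: combine D1, D2, (D3*[[D4/(1+D4*D5)]/(1+[D4/(1+D4*D5)]*D6)]) in parallel
Step 3 collapses a series group.

Hence the answer: series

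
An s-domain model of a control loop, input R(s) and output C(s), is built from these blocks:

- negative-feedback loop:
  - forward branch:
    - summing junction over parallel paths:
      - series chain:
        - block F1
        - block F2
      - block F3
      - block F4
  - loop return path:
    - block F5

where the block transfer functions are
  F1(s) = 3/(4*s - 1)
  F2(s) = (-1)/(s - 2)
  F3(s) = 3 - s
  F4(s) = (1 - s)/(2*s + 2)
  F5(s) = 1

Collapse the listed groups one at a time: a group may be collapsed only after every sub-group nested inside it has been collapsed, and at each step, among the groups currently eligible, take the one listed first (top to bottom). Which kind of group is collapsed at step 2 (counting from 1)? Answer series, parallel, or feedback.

Answer: parallel

Working:
Step 1. multiply F1, F2 (series)
Step 2. combine (F1*F2), F3, F4 in parallel
Step 3. reduce the feedback loop with forward ((F1*F2)+F3+F4) and return F5
So the answer for step 2 is parallel.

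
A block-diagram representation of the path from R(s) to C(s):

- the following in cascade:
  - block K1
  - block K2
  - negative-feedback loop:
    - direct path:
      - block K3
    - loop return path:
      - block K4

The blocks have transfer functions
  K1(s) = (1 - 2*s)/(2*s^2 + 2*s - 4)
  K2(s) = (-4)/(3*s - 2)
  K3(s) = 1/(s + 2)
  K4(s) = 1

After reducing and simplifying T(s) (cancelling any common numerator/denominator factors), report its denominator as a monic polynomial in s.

(1) close the feedback loop around K3, K4 = 1/(s + 3)
(2) cascade K1, K2, [K3/(1+K3*K4)] = (4*s - 2)/(3*s^4 + 10*s^3 - 5*s^2 - 20*s + 12)
Step 2 gives the fully reduced T(s), with no common factor left to cancel. The denominator's leading coefficient is 3, so divide each of its coefficients by 3 to get the monic form.

Hence the answer: s^4 + 10*s^3/3 - 5*s^2/3 - 20*s/3 + 4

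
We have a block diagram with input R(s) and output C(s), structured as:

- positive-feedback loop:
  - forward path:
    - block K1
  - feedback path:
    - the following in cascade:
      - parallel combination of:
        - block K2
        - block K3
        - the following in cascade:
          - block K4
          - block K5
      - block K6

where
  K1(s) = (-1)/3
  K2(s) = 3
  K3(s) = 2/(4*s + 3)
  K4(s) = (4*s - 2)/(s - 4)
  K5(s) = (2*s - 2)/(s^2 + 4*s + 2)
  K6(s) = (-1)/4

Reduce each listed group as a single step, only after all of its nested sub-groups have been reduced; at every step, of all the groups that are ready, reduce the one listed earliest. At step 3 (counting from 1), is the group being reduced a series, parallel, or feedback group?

Step 1 - cascade K4, K5
Step 2 - reduce the parallel group K2, K3, (K4*K5)
Step 3 - combine (K2+K3+(K4*K5)), K6 in series
Step 4 - feedback reduction of K1, ((K2+K3+(K4*K5))*K6)
The group at step 3 is a series group.

Therefore the answer is series.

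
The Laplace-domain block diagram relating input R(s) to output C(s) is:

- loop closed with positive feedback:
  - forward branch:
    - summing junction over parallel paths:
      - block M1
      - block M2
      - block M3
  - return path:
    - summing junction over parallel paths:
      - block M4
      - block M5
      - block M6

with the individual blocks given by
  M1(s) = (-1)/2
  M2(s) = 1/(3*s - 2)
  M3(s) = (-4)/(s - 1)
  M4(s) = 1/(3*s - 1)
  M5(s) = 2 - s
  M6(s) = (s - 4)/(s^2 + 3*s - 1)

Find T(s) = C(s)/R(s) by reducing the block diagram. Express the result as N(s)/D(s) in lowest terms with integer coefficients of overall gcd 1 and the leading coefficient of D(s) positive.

Step 1: add M1, M2, M3 (parallel): (-3*s^2 - 17*s + 12)/(6*s^2 - 10*s + 4)
Step 2: combine M4, M5, M6 in parallel: (-3*s^4 - 2*s^3 + 26*s^2 - 23*s + 5)/(3*s^3 + 8*s^2 - 6*s + 1)
Step 3: collapse the loop ((M1+M2+M3) forward, (M4+M5+M6) return); the result is T(s) itself (integer coefficients, no common factor, positive leading denominator coefficient)

Final answer: (9*s^5 + 75*s^4 + 82*s^3 - 195*s^2 + 89*s - 12)/(9*s^6 + 39*s^5 - 98*s^4 - 293*s^3 + 590*s^2 - 327*s + 56)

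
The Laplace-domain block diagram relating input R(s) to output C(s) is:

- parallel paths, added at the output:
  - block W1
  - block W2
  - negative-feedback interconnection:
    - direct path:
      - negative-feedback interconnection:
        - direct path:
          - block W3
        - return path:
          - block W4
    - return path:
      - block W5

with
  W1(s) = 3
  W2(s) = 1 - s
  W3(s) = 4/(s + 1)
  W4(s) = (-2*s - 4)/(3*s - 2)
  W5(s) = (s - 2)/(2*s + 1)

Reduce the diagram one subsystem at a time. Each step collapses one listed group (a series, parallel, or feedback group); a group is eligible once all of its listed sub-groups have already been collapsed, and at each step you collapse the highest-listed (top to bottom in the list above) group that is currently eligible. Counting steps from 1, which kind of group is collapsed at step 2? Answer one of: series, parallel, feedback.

1. close the feedback loop around W3, W4
2. collapse the loop ([W3/(1+W3*W4)] forward, W5 return)
3. add W1, W2, [[W3/(1+W3*W4)]/(1+[W3/(1+W3*W4)]*W5)] (parallel)
Step 2: feedback.

Therefore the answer is feedback.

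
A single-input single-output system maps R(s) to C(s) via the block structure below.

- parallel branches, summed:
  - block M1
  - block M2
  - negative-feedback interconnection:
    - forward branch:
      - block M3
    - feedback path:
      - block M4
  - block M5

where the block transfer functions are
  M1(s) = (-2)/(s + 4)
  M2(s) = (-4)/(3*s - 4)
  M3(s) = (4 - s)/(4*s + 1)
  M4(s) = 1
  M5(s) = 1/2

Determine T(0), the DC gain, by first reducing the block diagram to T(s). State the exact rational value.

[1] collapse the loop (M3 forward, M4 return) -> (4 - s)/(3*s + 5)
[2] combine M1, M2, [M3/(1+M3*M4)], M5 in parallel -> (3*s^3 - 13*s^2 - 60*s - 288)/(18*s^3 + 78*s^2 - 16*s - 160)
The step-2 result is T(s). Setting s = 0: T(0) = -288/(-160) = 9/5.

Therefore the answer is 9/5.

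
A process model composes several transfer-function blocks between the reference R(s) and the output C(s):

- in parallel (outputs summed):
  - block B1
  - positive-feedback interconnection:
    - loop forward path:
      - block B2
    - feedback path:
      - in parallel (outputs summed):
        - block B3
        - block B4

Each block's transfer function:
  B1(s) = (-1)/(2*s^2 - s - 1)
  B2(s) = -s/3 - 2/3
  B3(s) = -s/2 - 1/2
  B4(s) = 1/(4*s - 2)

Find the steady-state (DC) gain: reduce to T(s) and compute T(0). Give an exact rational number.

Reducing step by step:

(1) parallel reduction of B3, B4 -> (-2*s^2 - s + 2)/(4*s - 2)
(2) reduce the feedback loop with forward B2 and return (B3+B4) -> (4*s^2 + 6*s - 4)/(2*s^3 + 5*s^2 - 12*s + 2)
(3) combine B1, [B2/(1-B2*(B3+B4))] in parallel -> (8*s^4 + 6*s^3 - 23*s^2 + 10*s + 2)/(4*s^5 + 8*s^4 - 31*s^3 + 11*s^2 + 10*s - 2)
That last expression is T(s); at s = 0 only the constant terms survive, so T(0) = 2/(-2) = -1.

Answer: -1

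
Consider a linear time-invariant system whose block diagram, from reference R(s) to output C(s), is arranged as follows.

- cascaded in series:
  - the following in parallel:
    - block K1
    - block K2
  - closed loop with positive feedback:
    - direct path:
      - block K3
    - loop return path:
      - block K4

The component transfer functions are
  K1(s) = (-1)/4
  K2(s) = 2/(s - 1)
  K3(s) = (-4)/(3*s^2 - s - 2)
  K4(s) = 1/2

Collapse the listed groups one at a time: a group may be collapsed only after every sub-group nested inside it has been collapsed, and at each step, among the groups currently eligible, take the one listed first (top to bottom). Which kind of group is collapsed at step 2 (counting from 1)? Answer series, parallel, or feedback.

1. combine K1, K2 in parallel
2. reduce the feedback loop with forward K3 and return K4
3. series reduction of (K1+K2), [K3/(1-K3*K4)]
Step 2 collapses a feedback group.

Therefore the answer is feedback.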